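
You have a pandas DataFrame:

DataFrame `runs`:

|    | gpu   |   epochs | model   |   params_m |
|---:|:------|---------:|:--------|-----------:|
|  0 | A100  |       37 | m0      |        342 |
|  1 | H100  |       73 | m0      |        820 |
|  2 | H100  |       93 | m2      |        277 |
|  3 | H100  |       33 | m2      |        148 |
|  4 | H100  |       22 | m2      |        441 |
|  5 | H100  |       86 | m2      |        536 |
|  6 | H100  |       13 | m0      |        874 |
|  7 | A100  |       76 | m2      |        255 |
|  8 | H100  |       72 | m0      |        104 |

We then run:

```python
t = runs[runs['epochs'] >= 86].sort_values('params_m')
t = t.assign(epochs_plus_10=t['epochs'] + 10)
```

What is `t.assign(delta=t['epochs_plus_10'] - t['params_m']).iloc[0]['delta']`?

-174

filter rows where epochs >= 86:
    gpu  epochs model  params_m
2  H100      93    m2       277
5  H100      86    m2       536
sort by params_m:
    gpu  epochs model  params_m
2  H100      93    m2       277
5  H100      86    m2       536
add column epochs_plus_10 = t['epochs'] + 10:
    gpu  epochs model  params_m  epochs_plus_10
2  H100      93    m2       277             103
5  H100      86    m2       536              96
add column delta = t['epochs_plus_10'] - t['params_m']:
    gpu  epochs model  params_m  epochs_plus_10  delta
2  H100      93    m2       277             103   -174
5  H100      86    m2       536              96   -440
So iloc[0]['delta'] = -174.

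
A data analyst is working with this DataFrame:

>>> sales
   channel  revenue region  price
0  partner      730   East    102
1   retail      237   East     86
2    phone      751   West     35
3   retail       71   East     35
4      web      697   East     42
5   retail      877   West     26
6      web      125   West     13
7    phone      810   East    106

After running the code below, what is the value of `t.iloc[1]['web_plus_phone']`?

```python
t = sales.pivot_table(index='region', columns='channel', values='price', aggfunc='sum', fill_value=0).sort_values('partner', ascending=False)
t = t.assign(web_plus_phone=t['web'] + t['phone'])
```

pivot: rows=region, cols=channel, sum(price):
channel  partner  phone  retail  web
region                              
East         102    106     121   42
West           0     35      26   13
sort by partner descending:
channel  partner  phone  retail  web
region                              
East         102    106     121   42
West           0     35      26   13
add column web_plus_phone = t['web'] + t['phone']:
channel  partner  phone  retail  web  web_plus_phone
region                                              
East         102    106     121   42             148
West           0     35      26   13              48
Finally, value at position 1, column 'web_plus_phone' = 48.

48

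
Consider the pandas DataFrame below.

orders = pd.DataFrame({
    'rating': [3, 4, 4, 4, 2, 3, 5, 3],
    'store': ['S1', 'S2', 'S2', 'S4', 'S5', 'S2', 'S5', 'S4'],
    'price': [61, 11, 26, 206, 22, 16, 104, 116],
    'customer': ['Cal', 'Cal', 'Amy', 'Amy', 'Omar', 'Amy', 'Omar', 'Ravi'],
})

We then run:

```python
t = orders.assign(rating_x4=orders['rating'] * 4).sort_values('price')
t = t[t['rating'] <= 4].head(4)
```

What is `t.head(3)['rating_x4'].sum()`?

add column rating_x4 = orders['rating'] * 4:
   rating store  price customer  rating_x4
0       3    S1     61      Cal         12
1       4    S2     11      Cal         16
2       4    S2     26      Amy         16
3       4    S4    206      Amy         16
4       2    S5     22     Omar          8
5       3    S2     16      Amy         12
6       5    S5    104     Omar         20
7       3    S4    116     Ravi         12
sort by price:
   rating store  price customer  rating_x4
1       4    S2     11      Cal         16
5       3    S2     16      Amy         12
4       2    S5     22     Omar          8
2       4    S2     26      Amy         16
0       3    S1     61      Cal         12
6       5    S5    104     Omar         20
7       3    S4    116     Ravi         12
3       4    S4    206      Amy         16
filter rows where rating <= 4:
   rating store  price customer  rating_x4
1       4    S2     11      Cal         16
5       3    S2     16      Amy         12
4       2    S5     22     Omar          8
2       4    S2     26      Amy         16
0       3    S1     61      Cal         12
7       3    S4    116     Ravi         12
3       4    S4    206      Amy         16
take first 4 rows:
   rating store  price customer  rating_x4
1       4    S2     11      Cal         16
5       3    S2     16      Amy         12
4       2    S5     22     Omar          8
2       4    S2     26      Amy         16
take first 3 rows:
   rating store  price customer  rating_x4
1       4    S2     11      Cal         16
5       3    S2     16      Amy         12
4       2    S5     22     Omar          8
The sum of column 'rating_x4' is 36.

36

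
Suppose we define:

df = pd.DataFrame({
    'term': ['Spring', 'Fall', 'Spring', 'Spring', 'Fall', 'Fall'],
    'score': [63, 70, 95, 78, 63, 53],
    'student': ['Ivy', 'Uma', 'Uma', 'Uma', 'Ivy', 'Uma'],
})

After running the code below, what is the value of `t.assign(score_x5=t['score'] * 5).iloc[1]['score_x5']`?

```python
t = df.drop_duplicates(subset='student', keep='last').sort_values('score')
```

315

drop duplicate student (keep=last):
   term  score student
4  Fall     63     Ivy
5  Fall     53     Uma
sort by score:
   term  score student
5  Fall     53     Uma
4  Fall     63     Ivy
add column score_x5 = t['score'] * 5:
   term  score student  score_x5
5  Fall     53     Uma       265
4  Fall     63     Ivy       315
Taking the value at position 1, column 'score_x5' gives 315.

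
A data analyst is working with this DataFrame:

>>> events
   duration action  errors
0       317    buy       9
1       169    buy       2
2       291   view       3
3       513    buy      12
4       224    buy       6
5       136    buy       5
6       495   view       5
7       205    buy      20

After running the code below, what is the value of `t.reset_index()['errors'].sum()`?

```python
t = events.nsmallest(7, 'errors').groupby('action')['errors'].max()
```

17

take 7 rows with smallest errors:
   duration action  errors
1       169    buy       2
2       291   view       3
5       136    buy       5
6       495   view       5
4       224    buy       6
0       317    buy       9
3       513    buy      12
group by action, max of errors:
action
buy     12
view     5
Name: errors, dtype: int64
reset_index():
  action  errors
0    buy      12
1   view       5
Finally, sum of column 'errors' = 17.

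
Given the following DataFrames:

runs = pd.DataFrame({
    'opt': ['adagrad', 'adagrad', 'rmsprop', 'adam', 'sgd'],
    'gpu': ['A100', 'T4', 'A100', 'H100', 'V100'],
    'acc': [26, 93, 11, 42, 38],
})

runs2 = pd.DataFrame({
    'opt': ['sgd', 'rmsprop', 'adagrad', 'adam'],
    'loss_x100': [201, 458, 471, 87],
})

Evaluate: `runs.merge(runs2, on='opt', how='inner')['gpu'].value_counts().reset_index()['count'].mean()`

merge on 'opt' (how='inner') → 5 rows:
       opt   gpu  acc  loss_x100
0  adagrad  A100   26        471
1  adagrad    T4   93        471
2  rmsprop  A100   11        458
3     adam  H100   42         87
4      sgd  V100   38        201
value_counts of gpu:
gpu
A100    2
T4      1
H100    1
V100    1
Name: count, dtype: int64
reset_index():
    gpu  count
0  A100      2
1    T4      1
2  H100      1
3  V100      1
Reading off the mean of column 'count', we get 1.25.

1.25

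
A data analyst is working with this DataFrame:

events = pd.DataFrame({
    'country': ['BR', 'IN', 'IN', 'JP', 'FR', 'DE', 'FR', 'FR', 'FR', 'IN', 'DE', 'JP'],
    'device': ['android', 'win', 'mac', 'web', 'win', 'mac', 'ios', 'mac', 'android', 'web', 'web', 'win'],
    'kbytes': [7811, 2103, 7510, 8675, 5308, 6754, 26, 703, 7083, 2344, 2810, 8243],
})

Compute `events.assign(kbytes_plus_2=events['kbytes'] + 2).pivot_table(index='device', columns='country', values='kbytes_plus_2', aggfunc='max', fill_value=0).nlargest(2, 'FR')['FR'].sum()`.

12395

add column kbytes_plus_2 = events['kbytes'] + 2:
   country   device  kbytes  kbytes_plus_2
0       BR  android    7811           7813
1       IN      win    2103           2105
2       IN      mac    7510           7512
3       JP      web    8675           8677
4       FR      win    5308           5310
5       DE      mac    6754           6756
6       FR      ios      26             28
7       FR      mac     703            705
8       FR  android    7083           7085
9       IN      web    2344           2346
10      DE      web    2810           2812
11      JP      win    8243           8245
pivot: rows=device, cols=country, max(kbytes_plus_2):
country    BR    DE    FR    IN    JP
device                               
android  7813     0  7085     0     0
ios         0     0    28     0     0
mac         0  6756   705  7512     0
web         0  2812     0  2346  8677
win         0     0  5310  2105  8245
take 2 rows with largest FR:
country    BR  DE    FR    IN    JP
device                             
android  7813   0  7085     0     0
win         0   0  5310  2105  8245
Finally, sum of column 'FR' = 12395.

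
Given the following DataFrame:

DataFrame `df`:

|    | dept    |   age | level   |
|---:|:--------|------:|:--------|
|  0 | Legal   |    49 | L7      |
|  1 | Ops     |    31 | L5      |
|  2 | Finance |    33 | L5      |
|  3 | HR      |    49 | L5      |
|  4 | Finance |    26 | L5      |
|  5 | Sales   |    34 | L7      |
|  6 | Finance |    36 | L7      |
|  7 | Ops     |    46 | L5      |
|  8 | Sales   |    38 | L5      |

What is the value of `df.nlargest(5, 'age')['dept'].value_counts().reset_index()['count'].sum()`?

5

take 5 rows with largest age:
      dept  age level
0    Legal   49    L7
3       HR   49    L5
7      Ops   46    L5
8    Sales   38    L5
6  Finance   36    L7
value_counts of dept:
dept
Legal      1
HR         1
Ops        1
Sales      1
Finance    1
Name: count, dtype: int64
reset_index():
      dept  count
0    Legal      1
1       HR      1
2      Ops      1
3    Sales      1
4  Finance      1
Reading off the sum of column 'count', we get 5.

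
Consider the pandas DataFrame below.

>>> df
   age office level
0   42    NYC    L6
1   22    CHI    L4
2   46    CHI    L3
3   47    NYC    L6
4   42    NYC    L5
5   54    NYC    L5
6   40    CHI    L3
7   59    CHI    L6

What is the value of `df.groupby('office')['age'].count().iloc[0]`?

4

group by office, count of age:
office
CHI    4
NYC    4
Name: age, dtype: int64
Hence 4.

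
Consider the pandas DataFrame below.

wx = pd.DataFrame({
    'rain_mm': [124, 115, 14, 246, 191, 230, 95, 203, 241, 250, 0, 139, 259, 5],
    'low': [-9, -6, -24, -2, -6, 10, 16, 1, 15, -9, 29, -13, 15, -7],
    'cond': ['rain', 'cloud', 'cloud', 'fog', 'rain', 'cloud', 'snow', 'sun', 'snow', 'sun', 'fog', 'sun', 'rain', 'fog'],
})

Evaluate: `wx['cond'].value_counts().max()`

value_counts of cond:
cond
rain     3
cloud    3
fog      3
sun      3
snow     2
Name: count, dtype: int64
Hence 3.

3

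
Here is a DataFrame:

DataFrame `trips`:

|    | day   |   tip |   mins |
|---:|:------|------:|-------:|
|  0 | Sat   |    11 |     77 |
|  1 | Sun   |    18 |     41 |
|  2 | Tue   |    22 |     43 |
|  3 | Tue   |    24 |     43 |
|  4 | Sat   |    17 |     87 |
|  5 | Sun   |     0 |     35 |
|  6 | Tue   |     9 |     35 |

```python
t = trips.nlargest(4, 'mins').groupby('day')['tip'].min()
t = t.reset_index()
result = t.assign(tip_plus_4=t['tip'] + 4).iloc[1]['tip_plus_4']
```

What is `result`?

take 4 rows with largest mins:
   day  tip  mins
4  Sat   17    87
0  Sat   11    77
2  Tue   22    43
3  Tue   24    43
group by day, min of tip:
day
Sat    11
Tue    22
Name: tip, dtype: int64
reset_index():
   day  tip
0  Sat   11
1  Tue   22
add column tip_plus_4 = t['tip'] + 4:
   day  tip  tip_plus_4
0  Sat   11          15
1  Tue   22          26
Reading off the value at position 1, column 'tip_plus_4', we get 26.

26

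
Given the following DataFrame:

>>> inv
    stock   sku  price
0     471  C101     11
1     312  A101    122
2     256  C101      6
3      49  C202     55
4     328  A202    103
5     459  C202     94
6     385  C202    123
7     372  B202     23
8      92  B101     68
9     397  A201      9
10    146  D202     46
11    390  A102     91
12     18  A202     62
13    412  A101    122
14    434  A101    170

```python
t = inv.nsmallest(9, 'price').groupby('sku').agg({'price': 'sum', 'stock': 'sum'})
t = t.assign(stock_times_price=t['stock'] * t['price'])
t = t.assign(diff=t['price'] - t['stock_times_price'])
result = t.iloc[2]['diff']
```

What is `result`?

-1054

take 9 rows with smallest price:
    stock   sku  price
2     256  C101      6
9     397  A201      9
0     471  C101     11
7     372  B202     23
10    146  D202     46
3      49  C202     55
12     18  A202     62
8      92  B101     68
11    390  A102     91
group by sku: sum(price), sum(stock):
      price  stock
sku               
A102     91    390
A201      9    397
A202     62     18
B101     68     92
B202     23    372
C101     17    727
C202     55     49
D202     46    146
add column stock_times_price = t['stock'] * t['price']:
      price  stock  stock_times_price
sku                                  
A102     91    390              35490
A201      9    397               3573
A202     62     18               1116
B101     68     92               6256
B202     23    372               8556
C101     17    727              12359
C202     55     49               2695
D202     46    146               6716
add column diff = t['price'] - t['stock_times_price']:
      price  stock  stock_times_price   diff
sku                                         
A102     91    390              35490 -35399
A201      9    397               3573  -3564
A202     62     18               1116  -1054
B101     68     92               6256  -6188
B202     23    372               8556  -8533
C101     17    727              12359 -12342
C202     55     49               2695  -2640
D202     46    146               6716  -6670
So iloc[2]['diff'] = -1054.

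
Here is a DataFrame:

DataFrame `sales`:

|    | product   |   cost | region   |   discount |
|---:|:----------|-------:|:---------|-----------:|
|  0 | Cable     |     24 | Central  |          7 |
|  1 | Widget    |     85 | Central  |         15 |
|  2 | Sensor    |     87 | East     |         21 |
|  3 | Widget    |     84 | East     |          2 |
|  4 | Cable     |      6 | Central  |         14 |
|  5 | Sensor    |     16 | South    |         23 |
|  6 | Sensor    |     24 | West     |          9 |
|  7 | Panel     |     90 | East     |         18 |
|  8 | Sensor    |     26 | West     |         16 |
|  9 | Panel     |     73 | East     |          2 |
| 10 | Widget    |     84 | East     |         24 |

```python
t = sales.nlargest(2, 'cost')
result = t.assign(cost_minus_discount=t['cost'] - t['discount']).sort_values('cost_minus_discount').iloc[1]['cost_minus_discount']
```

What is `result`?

72

take 2 rows with largest cost:
  product  cost region  discount
7   Panel    90   East        18
2  Sensor    87   East        21
add column cost_minus_discount = t['cost'] - t['discount']:
  product  cost region  discount  cost_minus_discount
7   Panel    90   East        18                   72
2  Sensor    87   East        21                   66
sort by cost_minus_discount:
  product  cost region  discount  cost_minus_discount
2  Sensor    87   East        21                   66
7   Panel    90   East        18                   72
The value at position 1, column 'cost_minus_discount' is 72.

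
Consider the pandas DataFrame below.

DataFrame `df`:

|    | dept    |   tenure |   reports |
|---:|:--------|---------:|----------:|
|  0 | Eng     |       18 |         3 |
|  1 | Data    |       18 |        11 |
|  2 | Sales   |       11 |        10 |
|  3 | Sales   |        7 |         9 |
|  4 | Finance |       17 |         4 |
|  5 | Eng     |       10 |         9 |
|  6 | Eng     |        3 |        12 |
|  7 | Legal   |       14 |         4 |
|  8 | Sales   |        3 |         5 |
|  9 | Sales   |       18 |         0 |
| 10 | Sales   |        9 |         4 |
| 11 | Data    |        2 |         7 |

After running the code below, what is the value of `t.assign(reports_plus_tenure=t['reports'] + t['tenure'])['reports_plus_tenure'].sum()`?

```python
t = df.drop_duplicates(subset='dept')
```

drop duplicate dept (keep=first):
      dept  tenure  reports
0      Eng      18        3
1     Data      18       11
2    Sales      11       10
4  Finance      17        4
7    Legal      14        4
add column reports_plus_tenure = t['reports'] + t['tenure']:
      dept  tenure  reports  reports_plus_tenure
0      Eng      18        3                   21
1     Data      18       11                   29
2    Sales      11       10                   21
4  Finance      17        4                   21
7    Legal      14        4                   18
Finally, sum of column 'reports_plus_tenure' = 110.

110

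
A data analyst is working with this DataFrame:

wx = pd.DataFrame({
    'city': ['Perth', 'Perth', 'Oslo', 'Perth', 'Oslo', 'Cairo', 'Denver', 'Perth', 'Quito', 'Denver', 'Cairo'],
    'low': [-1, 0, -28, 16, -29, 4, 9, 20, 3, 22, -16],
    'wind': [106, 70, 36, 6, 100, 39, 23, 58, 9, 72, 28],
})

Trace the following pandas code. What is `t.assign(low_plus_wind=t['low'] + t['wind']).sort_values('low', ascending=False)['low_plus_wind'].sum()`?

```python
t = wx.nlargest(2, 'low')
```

take 2 rows with largest low:
     city  low  wind
9  Denver   22    72
7   Perth   20    58
add column low_plus_wind = t['low'] + t['wind']:
     city  low  wind  low_plus_wind
9  Denver   22    72             94
7   Perth   20    58             78
sort by low descending:
     city  low  wind  low_plus_wind
9  Denver   22    72             94
7   Perth   20    58             78
The sum of column 'low_plus_wind' is 172.

172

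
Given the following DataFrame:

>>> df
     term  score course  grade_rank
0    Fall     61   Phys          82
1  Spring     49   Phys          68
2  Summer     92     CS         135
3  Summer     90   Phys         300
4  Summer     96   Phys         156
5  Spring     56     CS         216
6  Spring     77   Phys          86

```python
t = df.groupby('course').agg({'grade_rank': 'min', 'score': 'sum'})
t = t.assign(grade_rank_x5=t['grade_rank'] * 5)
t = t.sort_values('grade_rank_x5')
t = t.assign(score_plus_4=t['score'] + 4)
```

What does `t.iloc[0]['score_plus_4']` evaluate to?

377

group by course: min(grade_rank), sum(score):
        grade_rank  score
course                   
CS             135    148
Phys            68    373
add column grade_rank_x5 = t['grade_rank'] * 5:
        grade_rank  score  grade_rank_x5
course                                  
CS             135    148            675
Phys            68    373            340
sort by grade_rank_x5:
        grade_rank  score  grade_rank_x5
course                                  
Phys            68    373            340
CS             135    148            675
add column score_plus_4 = t['score'] + 4:
        grade_rank  score  grade_rank_x5  score_plus_4
course                                                
Phys            68    373            340           377
CS             135    148            675           152
So iloc[0]['score_plus_4'] = 377.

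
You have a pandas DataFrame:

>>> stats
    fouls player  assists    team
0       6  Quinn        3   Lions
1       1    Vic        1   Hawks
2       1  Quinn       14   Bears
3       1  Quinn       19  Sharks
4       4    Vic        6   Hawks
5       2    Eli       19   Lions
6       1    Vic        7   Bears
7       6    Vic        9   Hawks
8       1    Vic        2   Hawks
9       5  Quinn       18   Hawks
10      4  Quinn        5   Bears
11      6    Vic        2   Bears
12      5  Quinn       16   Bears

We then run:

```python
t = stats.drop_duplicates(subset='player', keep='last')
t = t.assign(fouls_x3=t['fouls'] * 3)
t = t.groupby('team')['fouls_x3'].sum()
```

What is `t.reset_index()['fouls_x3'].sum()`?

39

drop duplicate player (keep=last):
    fouls player  assists   team
5       2    Eli       19  Lions
11      6    Vic        2  Bears
12      5  Quinn       16  Bears
add column fouls_x3 = t['fouls'] * 3:
    fouls player  assists   team  fouls_x3
5       2    Eli       19  Lions         6
11      6    Vic        2  Bears        18
12      5  Quinn       16  Bears        15
group by team, sum of fouls_x3:
team
Bears    33
Lions     6
Name: fouls_x3, dtype: int64
reset_index():
    team  fouls_x3
0  Bears        33
1  Lions         6
Taking the sum of column 'fouls_x3' gives 39.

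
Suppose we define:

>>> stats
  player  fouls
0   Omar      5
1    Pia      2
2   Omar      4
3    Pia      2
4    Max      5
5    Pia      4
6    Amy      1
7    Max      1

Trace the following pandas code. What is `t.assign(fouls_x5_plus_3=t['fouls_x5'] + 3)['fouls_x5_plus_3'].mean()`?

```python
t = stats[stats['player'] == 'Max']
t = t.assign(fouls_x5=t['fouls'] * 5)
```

18.0

filter rows where player == 'Max':
  player  fouls
4    Max      5
7    Max      1
add column fouls_x5 = t['fouls'] * 5:
  player  fouls  fouls_x5
4    Max      5        25
7    Max      1         5
add column fouls_x5_plus_3 = t['fouls_x5'] + 3:
  player  fouls  fouls_x5  fouls_x5_plus_3
4    Max      5        25               28
7    Max      1         5                8
mean of column 'fouls_x5_plus_3' → 18.0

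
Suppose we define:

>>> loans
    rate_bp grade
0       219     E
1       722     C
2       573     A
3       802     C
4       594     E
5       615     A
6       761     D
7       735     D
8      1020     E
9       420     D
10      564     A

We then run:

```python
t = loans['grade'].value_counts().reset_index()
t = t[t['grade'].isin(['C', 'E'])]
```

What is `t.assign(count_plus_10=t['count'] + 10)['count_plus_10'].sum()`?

value_counts of grade:
grade
E    3
A    3
D    3
C    2
Name: count, dtype: int64
reset_index():
  grade  count
0     E      3
1     A      3
2     D      3
3     C      2
filter rows where grade in ['C', 'E']:
  grade  count
0     E      3
3     C      2
add column count_plus_10 = t['count'] + 10:
  grade  count  count_plus_10
0     E      3             13
3     C      2             12
Finally, sum of column 'count_plus_10' = 25.

25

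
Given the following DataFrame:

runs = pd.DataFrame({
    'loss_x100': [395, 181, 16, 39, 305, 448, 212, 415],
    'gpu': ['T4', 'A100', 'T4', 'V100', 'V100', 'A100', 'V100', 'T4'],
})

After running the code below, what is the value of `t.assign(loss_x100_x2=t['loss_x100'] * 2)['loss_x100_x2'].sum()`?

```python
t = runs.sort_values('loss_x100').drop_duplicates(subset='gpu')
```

472

sort by loss_x100:
   loss_x100   gpu
2         16    T4
3         39  V100
1        181  A100
6        212  V100
4        305  V100
0        395    T4
7        415    T4
5        448  A100
drop duplicate gpu (keep=first):
   loss_x100   gpu
2         16    T4
3         39  V100
1        181  A100
add column loss_x100_x2 = t['loss_x100'] * 2:
   loss_x100   gpu  loss_x100_x2
2         16    T4            32
3         39  V100            78
1        181  A100           362
Taking the sum of column 'loss_x100_x2' gives 472.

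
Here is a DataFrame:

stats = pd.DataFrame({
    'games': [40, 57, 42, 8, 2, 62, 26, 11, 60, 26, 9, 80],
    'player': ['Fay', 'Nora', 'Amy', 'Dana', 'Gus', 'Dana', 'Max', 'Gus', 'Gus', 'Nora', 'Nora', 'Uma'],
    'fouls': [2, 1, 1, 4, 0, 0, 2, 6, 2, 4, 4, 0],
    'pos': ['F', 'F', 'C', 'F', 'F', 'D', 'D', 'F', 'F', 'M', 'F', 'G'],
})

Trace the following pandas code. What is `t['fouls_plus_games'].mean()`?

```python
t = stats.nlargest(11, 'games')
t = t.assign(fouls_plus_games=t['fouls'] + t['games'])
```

40.6363636364

take 11 rows with largest games:
    games player  fouls pos
11     80    Uma      0   G
5      62   Dana      0   D
8      60    Gus      2   F
1      57   Nora      1   F
2      42    Amy      1   C
0      40    Fay      2   F
6      26    Max      2   D
9      26   Nora      4   M
7      11    Gus      6   F
10      9   Nora      4   F
3       8   Dana      4   F
add column fouls_plus_games = t['fouls'] + t['games']:
    games player  fouls pos  fouls_plus_games
11     80    Uma      0   G                80
5      62   Dana      0   D                62
8      60    Gus      2   F                62
1      57   Nora      1   F                58
2      42    Amy      1   C                43
0      40    Fay      2   F                42
6      26    Max      2   D                28
9      26   Nora      4   M                30
7      11    Gus      6   F                17
10      9   Nora      4   F                13
3       8   Dana      4   F                12
Reading off the mean of column 'fouls_plus_games', we get 40.6363636364.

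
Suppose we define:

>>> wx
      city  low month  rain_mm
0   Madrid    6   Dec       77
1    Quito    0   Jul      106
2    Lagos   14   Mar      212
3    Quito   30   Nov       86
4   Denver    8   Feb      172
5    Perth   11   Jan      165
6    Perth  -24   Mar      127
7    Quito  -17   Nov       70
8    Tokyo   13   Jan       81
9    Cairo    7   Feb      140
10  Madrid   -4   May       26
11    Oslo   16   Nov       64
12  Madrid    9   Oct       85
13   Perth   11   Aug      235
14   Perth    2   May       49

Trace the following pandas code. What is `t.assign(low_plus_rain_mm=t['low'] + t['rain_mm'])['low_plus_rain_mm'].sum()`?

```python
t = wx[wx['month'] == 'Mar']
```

329

filter rows where month == 'Mar':
    city  low month  rain_mm
2  Lagos   14   Mar      212
6  Perth  -24   Mar      127
add column low_plus_rain_mm = t['low'] + t['rain_mm']:
    city  low month  rain_mm  low_plus_rain_mm
2  Lagos   14   Mar      212               226
6  Perth  -24   Mar      127               103
Hence 329.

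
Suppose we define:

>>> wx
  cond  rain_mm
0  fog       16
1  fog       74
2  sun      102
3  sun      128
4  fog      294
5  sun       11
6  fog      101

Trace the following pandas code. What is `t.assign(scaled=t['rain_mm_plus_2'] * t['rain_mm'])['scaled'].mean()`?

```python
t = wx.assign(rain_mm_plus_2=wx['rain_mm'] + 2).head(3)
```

5506.66666667

add column rain_mm_plus_2 = wx['rain_mm'] + 2:
  cond  rain_mm  rain_mm_plus_2
0  fog       16              18
1  fog       74              76
2  sun      102             104
3  sun      128             130
4  fog      294             296
5  sun       11              13
6  fog      101             103
take first 3 rows:
  cond  rain_mm  rain_mm_plus_2
0  fog       16              18
1  fog       74              76
2  sun      102             104
add column scaled = t['rain_mm_plus_2'] * t['rain_mm']:
  cond  rain_mm  rain_mm_plus_2  scaled
0  fog       16              18     288
1  fog       74              76    5624
2  sun      102             104   10608
The mean of column 'scaled' is 5506.66666667.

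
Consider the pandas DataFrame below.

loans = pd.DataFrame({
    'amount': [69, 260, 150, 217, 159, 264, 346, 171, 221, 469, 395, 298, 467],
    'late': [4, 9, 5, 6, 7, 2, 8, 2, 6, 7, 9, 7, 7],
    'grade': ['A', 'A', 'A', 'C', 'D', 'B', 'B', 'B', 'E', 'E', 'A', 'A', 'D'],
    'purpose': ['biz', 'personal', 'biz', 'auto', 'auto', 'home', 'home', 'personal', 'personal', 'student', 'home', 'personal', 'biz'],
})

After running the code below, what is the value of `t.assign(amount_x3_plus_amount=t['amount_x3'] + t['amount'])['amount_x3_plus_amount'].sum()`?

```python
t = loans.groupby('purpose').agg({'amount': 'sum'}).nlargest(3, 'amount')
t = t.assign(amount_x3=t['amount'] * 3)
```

10564

group by purpose, sum of amount:
          amount
purpose         
auto         376
biz          686
home        1005
personal     950
student      469
take 3 rows with largest amount:
          amount
purpose         
home        1005
personal     950
biz          686
add column amount_x3 = t['amount'] * 3:
          amount  amount_x3
purpose                    
home        1005       3015
personal     950       2850
biz          686       2058
add column amount_x3_plus_amount = t['amount_x3'] + t['amount']:
          amount  amount_x3  amount_x3_plus_amount
purpose                                           
home        1005       3015                   4020
personal     950       2850                   3800
biz          686       2058                   2744
Hence 10564.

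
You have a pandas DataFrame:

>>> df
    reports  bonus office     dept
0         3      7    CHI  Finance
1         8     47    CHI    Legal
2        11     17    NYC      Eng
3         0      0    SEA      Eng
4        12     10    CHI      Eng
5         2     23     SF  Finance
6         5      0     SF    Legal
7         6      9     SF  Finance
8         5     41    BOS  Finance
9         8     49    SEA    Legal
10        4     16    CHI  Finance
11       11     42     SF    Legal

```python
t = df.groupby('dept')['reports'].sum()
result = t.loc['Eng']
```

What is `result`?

group by dept, sum of reports:
dept
Eng        23
Finance    20
Legal      32
Name: reports, dtype: int64

23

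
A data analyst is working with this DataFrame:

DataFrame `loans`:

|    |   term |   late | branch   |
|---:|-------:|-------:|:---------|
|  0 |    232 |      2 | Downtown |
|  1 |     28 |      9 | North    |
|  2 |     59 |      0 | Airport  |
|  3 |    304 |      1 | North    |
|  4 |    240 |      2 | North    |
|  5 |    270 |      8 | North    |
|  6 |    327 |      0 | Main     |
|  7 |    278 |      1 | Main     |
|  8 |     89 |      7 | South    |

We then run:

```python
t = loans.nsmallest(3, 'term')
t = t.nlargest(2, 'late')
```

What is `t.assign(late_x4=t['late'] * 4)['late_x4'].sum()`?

64

take 3 rows with smallest term:
   term  late   branch
1    28     9    North
2    59     0  Airport
8    89     7    South
take 2 rows with largest late:
   term  late branch
1    28     9  North
8    89     7  South
add column late_x4 = t['late'] * 4:
   term  late branch  late_x4
1    28     9  North       36
8    89     7  South       28
Finally, sum of column 'late_x4' = 64.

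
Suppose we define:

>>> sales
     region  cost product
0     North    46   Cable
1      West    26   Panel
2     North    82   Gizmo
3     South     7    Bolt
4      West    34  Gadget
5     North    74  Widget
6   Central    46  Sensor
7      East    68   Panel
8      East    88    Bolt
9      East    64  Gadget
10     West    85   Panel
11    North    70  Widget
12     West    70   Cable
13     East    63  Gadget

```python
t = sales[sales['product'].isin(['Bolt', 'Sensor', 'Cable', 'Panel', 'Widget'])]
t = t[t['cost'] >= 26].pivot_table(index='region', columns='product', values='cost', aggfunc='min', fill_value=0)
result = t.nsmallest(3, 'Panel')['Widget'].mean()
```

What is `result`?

23.3333333333

filter rows where product in ['Bolt', 'Sensor', 'Cable', 'Panel', 'Widget']:
     region  cost product
0     North    46   Cable
1      West    26   Panel
3     South     7    Bolt
5     North    74  Widget
6   Central    46  Sensor
7      East    68   Panel
8      East    88    Bolt
10     West    85   Panel
11    North    70  Widget
12     West    70   Cable
filter rows where cost >= 26:
     region  cost product
0     North    46   Cable
1      West    26   Panel
5     North    74  Widget
6   Central    46  Sensor
7      East    68   Panel
8      East    88    Bolt
10     West    85   Panel
11    North    70  Widget
12     West    70   Cable
pivot: rows=region, cols=product, min(cost):
product  Bolt  Cable  Panel  Sensor  Widget
region                                     
Central     0      0      0      46       0
East       88      0     68       0       0
North       0     46      0       0      70
West        0     70     26       0       0
take 3 rows with smallest Panel:
product  Bolt  Cable  Panel  Sensor  Widget
region                                     
Central     0      0      0      46       0
North       0     46      0       0      70
West        0     70     26       0       0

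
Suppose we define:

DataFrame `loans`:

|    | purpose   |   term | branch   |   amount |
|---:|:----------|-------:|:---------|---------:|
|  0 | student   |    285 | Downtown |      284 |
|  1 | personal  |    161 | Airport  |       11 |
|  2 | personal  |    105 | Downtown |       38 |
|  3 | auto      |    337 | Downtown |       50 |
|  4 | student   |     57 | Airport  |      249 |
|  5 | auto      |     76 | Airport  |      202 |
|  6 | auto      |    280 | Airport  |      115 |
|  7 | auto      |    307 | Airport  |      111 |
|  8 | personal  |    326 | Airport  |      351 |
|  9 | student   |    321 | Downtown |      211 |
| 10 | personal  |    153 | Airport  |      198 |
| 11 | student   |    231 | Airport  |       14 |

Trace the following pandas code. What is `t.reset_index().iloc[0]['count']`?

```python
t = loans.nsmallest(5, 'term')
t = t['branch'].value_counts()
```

4

take 5 rows with smallest term:
     purpose  term    branch  amount
4    student    57   Airport     249
5       auto    76   Airport     202
2   personal   105  Downtown      38
10  personal   153   Airport     198
1   personal   161   Airport      11
value_counts of branch:
branch
Airport     4
Downtown    1
Name: count, dtype: int64
reset_index():
     branch  count
0   Airport      4
1  Downtown      1
Reading off the value at position 0, column 'count', we get 4.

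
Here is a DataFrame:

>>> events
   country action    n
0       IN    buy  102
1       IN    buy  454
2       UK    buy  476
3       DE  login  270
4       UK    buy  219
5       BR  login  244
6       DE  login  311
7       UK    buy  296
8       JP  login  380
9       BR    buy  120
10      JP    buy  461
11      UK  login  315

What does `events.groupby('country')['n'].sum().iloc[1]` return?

group by country, sum of n:
country
BR     364
DE     581
IN     556
JP     841
UK    1306
Name: n, dtype: int64
Then the value at position 1: 581

581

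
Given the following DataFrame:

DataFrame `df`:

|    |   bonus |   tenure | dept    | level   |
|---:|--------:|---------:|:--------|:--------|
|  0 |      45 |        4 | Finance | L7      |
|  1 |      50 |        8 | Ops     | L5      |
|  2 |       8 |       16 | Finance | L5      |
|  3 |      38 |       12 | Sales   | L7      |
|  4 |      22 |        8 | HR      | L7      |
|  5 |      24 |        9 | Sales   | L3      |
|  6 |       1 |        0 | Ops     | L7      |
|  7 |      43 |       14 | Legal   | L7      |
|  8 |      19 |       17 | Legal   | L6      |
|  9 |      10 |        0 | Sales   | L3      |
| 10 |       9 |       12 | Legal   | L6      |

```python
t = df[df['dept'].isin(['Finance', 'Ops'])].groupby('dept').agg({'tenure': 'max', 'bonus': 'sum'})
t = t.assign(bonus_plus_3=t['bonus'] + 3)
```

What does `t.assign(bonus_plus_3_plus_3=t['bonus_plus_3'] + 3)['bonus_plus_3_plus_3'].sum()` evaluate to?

116

filter rows where dept in ['Finance', 'Ops']:
   bonus  tenure     dept level
0     45       4  Finance    L7
1     50       8      Ops    L5
2      8      16  Finance    L5
6      1       0      Ops    L7
group by dept: max(tenure), sum(bonus):
         tenure  bonus
dept                  
Finance      16     53
Ops           8     51
add column bonus_plus_3 = t['bonus'] + 3:
         tenure  bonus  bonus_plus_3
dept                                
Finance      16     53            56
Ops           8     51            54
add column bonus_plus_3_plus_3 = t['bonus_plus_3'] + 3:
         tenure  bonus  bonus_plus_3  bonus_plus_3_plus_3
dept                                                     
Finance      16     53            56                   59
Ops           8     51            54                   57
The sum of column 'bonus_plus_3_plus_3' is 116.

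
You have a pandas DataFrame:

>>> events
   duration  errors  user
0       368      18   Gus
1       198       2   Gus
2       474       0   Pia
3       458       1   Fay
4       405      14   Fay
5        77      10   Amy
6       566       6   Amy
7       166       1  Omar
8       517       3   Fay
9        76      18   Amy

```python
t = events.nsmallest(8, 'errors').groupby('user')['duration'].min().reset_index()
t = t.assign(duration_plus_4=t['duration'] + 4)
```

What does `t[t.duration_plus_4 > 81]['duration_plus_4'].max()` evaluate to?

take 8 rows with smallest errors:
   duration  errors  user
2       474       0   Pia
3       458       1   Fay
7       166       1  Omar
1       198       2   Gus
8       517       3   Fay
6       566       6   Amy
5        77      10   Amy
4       405      14   Fay
group by user, min of duration:
user
Amy      77
Fay     405
Gus     198
Omar    166
Pia     474
Name: duration, dtype: int64
reset_index():
   user  duration
0   Amy        77
1   Fay       405
2   Gus       198
3  Omar       166
4   Pia       474
add column duration_plus_4 = t['duration'] + 4:
   user  duration  duration_plus_4
0   Amy        77               81
1   Fay       405              409
2   Gus       198              202
3  Omar       166              170
4   Pia       474              478
filter rows where duration_plus_4 > 81:
   user  duration  duration_plus_4
1   Fay       405              409
2   Gus       198              202
3  Omar       166              170
4   Pia       474              478
Finally, max of column 'duration_plus_4' = 478.

478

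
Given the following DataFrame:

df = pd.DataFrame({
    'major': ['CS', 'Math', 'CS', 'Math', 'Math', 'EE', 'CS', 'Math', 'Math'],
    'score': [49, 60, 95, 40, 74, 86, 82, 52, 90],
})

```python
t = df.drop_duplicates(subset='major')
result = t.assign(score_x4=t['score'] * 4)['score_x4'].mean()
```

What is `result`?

260.0

drop duplicate major (keep=first):
  major  score
0    CS     49
1  Math     60
5    EE     86
add column score_x4 = t['score'] * 4:
  major  score  score_x4
0    CS     49       196
1  Math     60       240
5    EE     86       344
Hence 260.0.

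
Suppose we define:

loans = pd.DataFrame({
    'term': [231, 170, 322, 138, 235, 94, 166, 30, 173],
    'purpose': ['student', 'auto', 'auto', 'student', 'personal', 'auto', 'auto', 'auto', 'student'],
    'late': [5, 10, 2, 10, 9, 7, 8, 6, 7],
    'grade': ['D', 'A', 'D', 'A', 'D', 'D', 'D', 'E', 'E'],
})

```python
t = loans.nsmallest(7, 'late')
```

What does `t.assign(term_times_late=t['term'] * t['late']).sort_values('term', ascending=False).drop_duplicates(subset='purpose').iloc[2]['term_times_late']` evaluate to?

1155

take 7 rows with smallest late:
   term   purpose  late grade
2   322      auto     2     D
0   231   student     5     D
7    30      auto     6     E
5    94      auto     7     D
8   173   student     7     E
6   166      auto     8     D
4   235  personal     9     D
add column term_times_late = t['term'] * t['late']:
   term   purpose  late grade  term_times_late
2   322      auto     2     D              644
0   231   student     5     D             1155
7    30      auto     6     E              180
5    94      auto     7     D              658
8   173   student     7     E             1211
6   166      auto     8     D             1328
4   235  personal     9     D             2115
sort by term descending:
   term   purpose  late grade  term_times_late
2   322      auto     2     D              644
4   235  personal     9     D             2115
0   231   student     5     D             1155
8   173   student     7     E             1211
6   166      auto     8     D             1328
5    94      auto     7     D              658
7    30      auto     6     E              180
drop duplicate purpose (keep=first):
   term   purpose  late grade  term_times_late
2   322      auto     2     D              644
4   235  personal     9     D             2115
0   231   student     5     D             1155
Then the value at position 2, column 'term_times_late': 1155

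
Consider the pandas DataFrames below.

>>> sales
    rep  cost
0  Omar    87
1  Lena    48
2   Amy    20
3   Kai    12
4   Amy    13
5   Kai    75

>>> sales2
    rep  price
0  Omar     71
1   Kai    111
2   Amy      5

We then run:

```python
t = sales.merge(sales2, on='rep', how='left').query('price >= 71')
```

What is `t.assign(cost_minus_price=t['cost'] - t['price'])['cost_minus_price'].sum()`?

merge on 'rep' (how='left') → 6 rows:
    rep  cost  price
0  Omar    87   71.0
1  Lena    48    NaN
2   Amy    20    5.0
3   Kai    12  111.0
4   Amy    13    5.0
5   Kai    75  111.0
filter rows where price >= 71:
    rep  cost  price
0  Omar    87   71.0
3   Kai    12  111.0
5   Kai    75  111.0
add column cost_minus_price = t['cost'] - t['price']:
    rep  cost  price  cost_minus_price
0  Omar    87   71.0              16.0
3   Kai    12  111.0             -99.0
5   Kai    75  111.0             -36.0

-119.0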